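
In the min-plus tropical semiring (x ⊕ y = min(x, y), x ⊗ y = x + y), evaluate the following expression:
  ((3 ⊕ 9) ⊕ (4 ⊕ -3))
((3 ⊕ 9) ⊕ (4 ⊕ -3)) = -3

Expand innermost to outermost. Recall ⊕ takes the minimum of its arguments and ⊗ takes their sum. Working out the expression ((3 ⊕ 9) ⊕ (4 ⊕ -3)) gives -3.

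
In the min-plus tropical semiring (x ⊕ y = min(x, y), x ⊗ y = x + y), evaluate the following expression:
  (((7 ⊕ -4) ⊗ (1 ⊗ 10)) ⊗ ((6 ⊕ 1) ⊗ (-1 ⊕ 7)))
(((7 ⊕ -4) ⊗ (1 ⊗ 10)) ⊗ ((6 ⊕ 1) ⊗ (-1 ⊕ 7))) = 7

Expand innermost to outermost. Recall ⊕ takes the minimum of its arguments and ⊗ takes their sum. Working out the expression (((7 ⊕ -4) ⊗ (1 ⊗ 10)) ⊗ ((6 ⊕ 1) ⊗ (-1 ⊕ 7))) gives 7.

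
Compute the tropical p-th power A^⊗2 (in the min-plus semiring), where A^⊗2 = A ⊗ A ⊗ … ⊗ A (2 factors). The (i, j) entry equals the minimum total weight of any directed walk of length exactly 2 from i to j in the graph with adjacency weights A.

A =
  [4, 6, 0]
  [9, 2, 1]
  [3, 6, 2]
A^⊗2 =
  [3, 6, 2]
  [4, 4, 3]
  [5, 8, 3]

Each entry (A^⊗2)_ij equals the minimum over all length-2 walks i = v_0 → v_1 → … → v_2 = j of Σ_t A[v_t][v_{t+1}]. For example, for (i, j) = (0, 2) we minimise over 3 possible intermediate vertex sequences; the minimum is 2, attained along the walk 0 → 2 → 2.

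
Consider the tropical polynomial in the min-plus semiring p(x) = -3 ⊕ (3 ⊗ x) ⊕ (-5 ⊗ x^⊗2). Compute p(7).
p(7) = -3

A tropical monomial a ⊗ x^⊗i evaluates to a + i · x. Evaluating each term at x = 7:
  Term 0 contributes -3 + 0 · 7 = -3
  Term 1 contributes 3 + 1 · 7 = 10
  Term 2 contributes -5 + 2 · 7 = 9
p(7) = ⊕ of these = min[-3, 10, 9] = -3.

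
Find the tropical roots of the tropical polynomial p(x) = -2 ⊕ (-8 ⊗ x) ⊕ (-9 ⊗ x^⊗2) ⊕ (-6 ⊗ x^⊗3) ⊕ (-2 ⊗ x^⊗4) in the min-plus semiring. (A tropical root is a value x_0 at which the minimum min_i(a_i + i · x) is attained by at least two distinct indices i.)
Roots: {-4, -3, 1, 6}

Each tropical root is a break point of the lower envelope of the lines y = a_i + i · x (there are 5 lines, with slopes 0, 1, ..., 4). Only the lines that attain the minimum somewhere contribute to roots; other lines are dominated. Here the surviving (envelope) indices are i = 4, i = 3, i = 2, i = 1, i = 0.
Intersections between consecutive envelope lines give the roots: for adjacent envelope indices i < j the intersection is x = (a_i − a_j) / (j − i). Reading off the sorted break points: {-4, -3, 1, 6}.
Verification: at each break x_0, at least two indices attain the minimum of min_i(a_i + i · x_0).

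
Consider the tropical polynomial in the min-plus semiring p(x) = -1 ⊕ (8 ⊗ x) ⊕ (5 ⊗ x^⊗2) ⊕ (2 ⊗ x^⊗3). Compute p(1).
p(1) = -1

A tropical monomial a ⊗ x^⊗i evaluates to a + i · x. Evaluating each term at x = 1:
  Term 0 contributes -1 + 0 · 1 = -1
  Term 1 contributes 8 + 1 · 1 = 9
  Term 2 contributes 5 + 2 · 1 = 7
  Term 3 contributes 2 + 3 · 1 = 5
p(1) = ⊕ of these = min[-1, 9, 7, 5] = -1.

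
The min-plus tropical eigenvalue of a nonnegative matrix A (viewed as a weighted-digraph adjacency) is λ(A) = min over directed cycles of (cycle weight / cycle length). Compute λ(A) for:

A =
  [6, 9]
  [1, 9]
λ(A) = 5

Enumerate directed cycles and compute their means (weight / length). Sample:
  cycle 0 → 0: weight = 6, length = 1, mean = 6/1 ≈ 6.000
  cycle 1 → 1: weight = 9, length = 1, mean = 9/1 ≈ 9.000
  cycle 0 → 1 → 0: weight = 10, length = 2, mean = 10/2 ≈ 5.000
  cycle 1 → 0 → 1: weight = 10, length = 2, mean = 10/2 ≈ 5.000
Minimum mean = 5.000, attained e.g. along the cycle 0 → 1 → 0 with weight 10 and length 2. So λ(A) = 10/2 = 5.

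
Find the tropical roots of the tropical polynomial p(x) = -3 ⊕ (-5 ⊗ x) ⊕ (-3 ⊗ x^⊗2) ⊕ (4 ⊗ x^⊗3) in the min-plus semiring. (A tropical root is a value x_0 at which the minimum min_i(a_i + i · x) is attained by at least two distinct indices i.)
Roots: {-7, -2, 2}

Each tropical root is a break point of the lower envelope of the lines y = a_i + i · x (there are 4 lines, with slopes 0, 1, ..., 3). Only the lines that attain the minimum somewhere contribute to roots; other lines are dominated. Here the surviving (envelope) indices are i = 3, i = 2, i = 1, i = 0.
Intersections between consecutive envelope lines give the roots: for adjacent envelope indices i < j the intersection is x = (a_i − a_j) / (j − i). Reading off the sorted break points: {-7, -2, 2}.
Verification: at each break x_0, at least two indices attain the minimum of min_i(a_i + i · x_0).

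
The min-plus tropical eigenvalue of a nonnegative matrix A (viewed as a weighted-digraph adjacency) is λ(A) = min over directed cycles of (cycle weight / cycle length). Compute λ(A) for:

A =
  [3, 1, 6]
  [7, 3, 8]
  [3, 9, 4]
λ(A) = 3

Enumerate directed cycles and compute their means (weight / length). Sample:
  cycle 0 → 0: weight = 3, length = 1, mean = 3/1 ≈ 3.000
  cycle 1 → 1: weight = 3, length = 1, mean = 3/1 ≈ 3.000
  cycle 2 → 2: weight = 4, length = 1, mean = 4/1 ≈ 4.000
  cycle 0 → 1 → 0: weight = 8, length = 2, mean = 8/2 ≈ 4.000
  cycle 0 → 2 → 0: weight = 9, length = 2, mean = 9/2 ≈ 4.500
  cycle 1 → 0 → 1: weight = 8, length = 2, mean = 8/2 ≈ 4.000
Minimum mean = 3.000, attained e.g. along the cycle 0 → 0 with weight 3 and length 1. So λ(A) = 3/1 = 3.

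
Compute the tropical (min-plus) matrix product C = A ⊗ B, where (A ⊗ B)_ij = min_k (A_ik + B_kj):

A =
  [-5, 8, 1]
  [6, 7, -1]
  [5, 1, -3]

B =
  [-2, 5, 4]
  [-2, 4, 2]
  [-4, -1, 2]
A ⊗ B =
  [-7, 0, -1]
  [-5, -2, 1]
  [-7, -4, -1]

Apply the min-plus product entry-by-entry:
  C[0][0] = min over k of (A[0][0] + B[0][0] = -5 + -2 = -7, A[0][1] + B[1][0] = 8 + -2 = 6, A[0][2] + B[2][0] = 1 + -4 = -3) = -7 (attained at k = 0)
  C[0][1] = min over k of (A[0][0] + B[0][1] = -5 + 5 = 0, A[0][1] + B[1][1] = 8 + 4 = 12, A[0][2] + B[2][1] = 1 + -1 = 0) = 0 (attained at k = 0)
  C[0][2] = min over k of (A[0][0] + B[0][2] = -5 + 4 = -1, A[0][1] + B[1][2] = 8 + 2 = 10, A[0][2] + B[2][2] = 1 + 2 = 3) = -1 (attained at k = 0)
  C[1][0] = min over k of (A[1][0] + B[0][0] = 6 + -2 = 4, A[1][1] + B[1][0] = 7 + -2 = 5, A[1][2] + B[2][0] = -1 + -4 = -5) = -5 (attained at k = 2)
  C[1][1] = min over k of (A[1][0] + B[0][1] = 6 + 5 = 11, A[1][1] + B[1][1] = 7 + 4 = 11, A[1][2] + B[2][1] = -1 + -1 = -2) = -2 (attained at k = 2)
  C[1][2] = min over k of (A[1][0] + B[0][2] = 6 + 4 = 10, A[1][1] + B[1][2] = 7 + 2 = 9, A[1][2] + B[2][2] = -1 + 2 = 1) = 1 (attained at k = 2)
  C[2][0] = min over k of (A[2][0] + B[0][0] = 5 + -2 = 3, A[2][1] + B[1][0] = 1 + -2 = -1, A[2][2] + B[2][0] = -3 + -4 = -7) = -7 (attained at k = 2)
  C[2][1] = min over k of (A[2][0] + B[0][1] = 5 + 5 = 10, A[2][1] + B[1][1] = 1 + 4 = 5, A[2][2] + B[2][1] = -3 + -1 = -4) = -4 (attained at k = 2)
  C[2][2] = min over k of (A[2][0] + B[0][2] = 5 + 4 = 9, A[2][1] + B[1][2] = 1 + 2 = 3, A[2][2] + B[2][2] = -3 + 2 = -1) = -1 (attained at k = 2)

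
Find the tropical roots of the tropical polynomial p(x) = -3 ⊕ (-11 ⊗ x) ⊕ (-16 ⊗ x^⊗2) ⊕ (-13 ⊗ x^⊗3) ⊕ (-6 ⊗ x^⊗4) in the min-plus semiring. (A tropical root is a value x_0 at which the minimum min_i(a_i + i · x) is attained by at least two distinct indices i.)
Roots: {-7, -3, 5, 8}

Each tropical root is a break point of the lower envelope of the lines y = a_i + i · x (there are 5 lines, with slopes 0, 1, ..., 4). Only the lines that attain the minimum somewhere contribute to roots; other lines are dominated. Here the surviving (envelope) indices are i = 4, i = 3, i = 2, i = 1, i = 0.
Intersections between consecutive envelope lines give the roots: for adjacent envelope indices i < j the intersection is x = (a_i − a_j) / (j − i). Reading off the sorted break points: {-7, -3, 5, 8}.
Verification: at each break x_0, at least two indices attain the minimum of min_i(a_i + i · x_0).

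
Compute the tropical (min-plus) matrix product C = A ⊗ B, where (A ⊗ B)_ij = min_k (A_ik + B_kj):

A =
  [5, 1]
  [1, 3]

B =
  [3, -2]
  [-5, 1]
A ⊗ B =
  [-4, 2]
  [-2, -1]

Apply the min-plus product entry-by-entry:
  C[0][0] = min over k of (A[0][0] + B[0][0] = 5 + 3 = 8, A[0][1] + B[1][0] = 1 + -5 = -4) = -4 (attained at k = 1)
  C[0][1] = min over k of (A[0][0] + B[0][1] = 5 + -2 = 3, A[0][1] + B[1][1] = 1 + 1 = 2) = 2 (attained at k = 1)
  C[1][0] = min over k of (A[1][0] + B[0][0] = 1 + 3 = 4, A[1][1] + B[1][0] = 3 + -5 = -2) = -2 (attained at k = 1)
  C[1][1] = min over k of (A[1][0] + B[0][1] = 1 + -2 = -1, A[1][1] + B[1][1] = 3 + 1 = 4) = -1 (attained at k = 0)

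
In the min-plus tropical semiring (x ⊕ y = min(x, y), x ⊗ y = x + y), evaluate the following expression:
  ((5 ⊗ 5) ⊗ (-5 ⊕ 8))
((5 ⊗ 5) ⊗ (-5 ⊕ 8)) = 5

Expand innermost to outermost. Recall ⊕ takes the minimum of its arguments and ⊗ takes their sum. Working out the expression ((5 ⊗ 5) ⊗ (-5 ⊕ 8)) gives 5.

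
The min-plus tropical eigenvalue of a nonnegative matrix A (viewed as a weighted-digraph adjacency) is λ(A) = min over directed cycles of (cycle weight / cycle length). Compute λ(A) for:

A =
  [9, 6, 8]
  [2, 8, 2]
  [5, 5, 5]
λ(A) = 7/2

Enumerate directed cycles and compute their means (weight / length). Sample:
  cycle 0 → 0: weight = 9, length = 1, mean = 9/1 ≈ 9.000
  cycle 1 → 1: weight = 8, length = 1, mean = 8/1 ≈ 8.000
  cycle 2 → 2: weight = 5, length = 1, mean = 5/1 ≈ 5.000
  cycle 0 → 1 → 0: weight = 8, length = 2, mean = 8/2 ≈ 4.000
  cycle 0 → 2 → 0: weight = 13, length = 2, mean = 13/2 ≈ 6.500
  cycle 1 → 0 → 1: weight = 8, length = 2, mean = 8/2 ≈ 4.000
Minimum mean = 3.500, attained e.g. along the cycle 1 → 2 → 1 with weight 7 and length 2. So λ(A) = 7/2 = 7/2.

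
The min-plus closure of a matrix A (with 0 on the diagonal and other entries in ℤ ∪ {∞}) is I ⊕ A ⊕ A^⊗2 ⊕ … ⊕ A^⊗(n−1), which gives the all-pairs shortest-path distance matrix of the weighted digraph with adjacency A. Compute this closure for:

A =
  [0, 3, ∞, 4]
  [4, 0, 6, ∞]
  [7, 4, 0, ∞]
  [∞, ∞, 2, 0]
Closure =
  [0, 3, 6, 4]
  [4, 0, 6, 8]
  [7, 4, 0, 11]
  [9, 6, 2, 0]

This is the Floyd-Warshall all-pairs shortest-path computation. For each intermediate vertex k = 0, 1, …, 3, update dist[i][j] ← min(dist[i][j], dist[i][k] + dist[k][j]). The final matrix gives, for each (i, j), the minimum total weight of any directed path from i to j (possibly empty when i = j).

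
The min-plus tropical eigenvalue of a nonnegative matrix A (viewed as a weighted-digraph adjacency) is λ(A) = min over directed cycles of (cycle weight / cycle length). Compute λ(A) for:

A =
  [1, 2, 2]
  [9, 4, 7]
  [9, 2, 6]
λ(A) = 1

Enumerate directed cycles and compute their means (weight / length). Sample:
  cycle 0 → 0: weight = 1, length = 1, mean = 1/1 ≈ 1.000
  cycle 1 → 1: weight = 4, length = 1, mean = 4/1 ≈ 4.000
  cycle 2 → 2: weight = 6, length = 1, mean = 6/1 ≈ 6.000
  cycle 0 → 1 → 0: weight = 11, length = 2, mean = 11/2 ≈ 5.500
  cycle 0 → 2 → 0: weight = 11, length = 2, mean = 11/2 ≈ 5.500
  cycle 1 → 0 → 1: weight = 11, length = 2, mean = 11/2 ≈ 5.500
Minimum mean = 1.000, attained e.g. along the cycle 0 → 0 with weight 1 and length 1. So λ(A) = 1/1 = 1.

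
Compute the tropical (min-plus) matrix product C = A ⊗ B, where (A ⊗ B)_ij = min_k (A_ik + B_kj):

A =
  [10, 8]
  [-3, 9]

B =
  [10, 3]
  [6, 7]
A ⊗ B =
  [14, 13]
  [7, 0]

Apply the min-plus product entry-by-entry:
  C[0][0] = min over k of (A[0][0] + B[0][0] = 10 + 10 = 20, A[0][1] + B[1][0] = 8 + 6 = 14) = 14 (attained at k = 1)
  C[0][1] = min over k of (A[0][0] + B[0][1] = 10 + 3 = 13, A[0][1] + B[1][1] = 8 + 7 = 15) = 13 (attained at k = 0)
  C[1][0] = min over k of (A[1][0] + B[0][0] = -3 + 10 = 7, A[1][1] + B[1][0] = 9 + 6 = 15) = 7 (attained at k = 0)
  C[1][1] = min over k of (A[1][0] + B[0][1] = -3 + 3 = 0, A[1][1] + B[1][1] = 9 + 7 = 16) = 0 (attained at k = 0)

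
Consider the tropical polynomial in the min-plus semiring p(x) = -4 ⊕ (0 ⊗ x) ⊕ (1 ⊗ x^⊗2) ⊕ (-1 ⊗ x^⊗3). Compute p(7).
p(7) = -4

A tropical monomial a ⊗ x^⊗i evaluates to a + i · x. Evaluating each term at x = 7:
  Term 0 contributes -4 + 0 · 7 = -4
  Term 1 contributes 0 + 1 · 7 = 7
  Term 2 contributes 1 + 2 · 7 = 15
  Term 3 contributes -1 + 3 · 7 = 20
p(7) = ⊕ of these = min[-4, 7, 15, 20] = -4.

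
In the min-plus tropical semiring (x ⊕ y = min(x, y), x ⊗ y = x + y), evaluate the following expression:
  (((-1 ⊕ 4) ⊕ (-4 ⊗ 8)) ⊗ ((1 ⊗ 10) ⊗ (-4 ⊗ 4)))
(((-1 ⊕ 4) ⊕ (-4 ⊗ 8)) ⊗ ((1 ⊗ 10) ⊗ (-4 ⊗ 4))) = 10

Expand innermost to outermost. Recall ⊕ takes the minimum of its arguments and ⊗ takes their sum. Working out the expression (((-1 ⊕ 4) ⊕ (-4 ⊗ 8)) ⊗ ((1 ⊗ 10) ⊗ (-4 ⊗ 4))) gives 10.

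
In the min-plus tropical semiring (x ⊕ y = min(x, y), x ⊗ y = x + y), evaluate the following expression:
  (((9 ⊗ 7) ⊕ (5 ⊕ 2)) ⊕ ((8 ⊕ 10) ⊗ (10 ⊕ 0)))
(((9 ⊗ 7) ⊕ (5 ⊕ 2)) ⊕ ((8 ⊕ 10) ⊗ (10 ⊕ 0))) = 2

Expand innermost to outermost. Recall ⊕ takes the minimum of its arguments and ⊗ takes their sum. Working out the expression (((9 ⊗ 7) ⊕ (5 ⊕ 2)) ⊕ ((8 ⊕ 10) ⊗ (10 ⊕ 0))) gives 2.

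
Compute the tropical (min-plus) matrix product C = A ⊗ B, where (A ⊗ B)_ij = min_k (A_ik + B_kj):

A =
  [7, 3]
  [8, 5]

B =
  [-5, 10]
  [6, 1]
A ⊗ B =
  [2, 4]
  [3, 6]

Apply the min-plus product entry-by-entry:
  C[0][0] = min over k of (A[0][0] + B[0][0] = 7 + -5 = 2, A[0][1] + B[1][0] = 3 + 6 = 9) = 2 (attained at k = 0)
  C[0][1] = min over k of (A[0][0] + B[0][1] = 7 + 10 = 17, A[0][1] + B[1][1] = 3 + 1 = 4) = 4 (attained at k = 1)
  C[1][0] = min over k of (A[1][0] + B[0][0] = 8 + -5 = 3, A[1][1] + B[1][0] = 5 + 6 = 11) = 3 (attained at k = 0)
  C[1][1] = min over k of (A[1][0] + B[0][1] = 8 + 10 = 18, A[1][1] + B[1][1] = 5 + 1 = 6) = 6 (attained at k = 1)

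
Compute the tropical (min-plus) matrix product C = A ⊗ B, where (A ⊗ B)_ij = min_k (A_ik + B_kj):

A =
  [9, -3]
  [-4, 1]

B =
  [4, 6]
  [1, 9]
A ⊗ B =
  [-2, 6]
  [0, 2]

Apply the min-plus product entry-by-entry:
  C[0][0] = min over k of (A[0][0] + B[0][0] = 9 + 4 = 13, A[0][1] + B[1][0] = -3 + 1 = -2) = -2 (attained at k = 1)
  C[0][1] = min over k of (A[0][0] + B[0][1] = 9 + 6 = 15, A[0][1] + B[1][1] = -3 + 9 = 6) = 6 (attained at k = 1)
  C[1][0] = min over k of (A[1][0] + B[0][0] = -4 + 4 = 0, A[1][1] + B[1][0] = 1 + 1 = 2) = 0 (attained at k = 0)
  C[1][1] = min over k of (A[1][0] + B[0][1] = -4 + 6 = 2, A[1][1] + B[1][1] = 1 + 9 = 10) = 2 (attained at k = 0)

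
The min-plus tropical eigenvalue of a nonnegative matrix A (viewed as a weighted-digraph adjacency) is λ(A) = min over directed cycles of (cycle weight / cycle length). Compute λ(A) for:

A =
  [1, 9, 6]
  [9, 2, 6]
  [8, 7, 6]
λ(A) = 1

Enumerate directed cycles and compute their means (weight / length). Sample:
  cycle 0 → 0: weight = 1, length = 1, mean = 1/1 ≈ 1.000
  cycle 1 → 1: weight = 2, length = 1, mean = 2/1 ≈ 2.000
  cycle 2 → 2: weight = 6, length = 1, mean = 6/1 ≈ 6.000
  cycle 0 → 1 → 0: weight = 18, length = 2, mean = 18/2 ≈ 9.000
  cycle 0 → 2 → 0: weight = 14, length = 2, mean = 14/2 ≈ 7.000
  cycle 1 → 0 → 1: weight = 18, length = 2, mean = 18/2 ≈ 9.000
Minimum mean = 1.000, attained e.g. along the cycle 0 → 0 with weight 1 and length 1. So λ(A) = 1/1 = 1.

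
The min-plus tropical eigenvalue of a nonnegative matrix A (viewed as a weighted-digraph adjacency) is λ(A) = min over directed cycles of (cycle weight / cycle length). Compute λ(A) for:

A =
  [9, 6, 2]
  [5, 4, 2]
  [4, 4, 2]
λ(A) = 2

Enumerate directed cycles and compute their means (weight / length). Sample:
  cycle 0 → 0: weight = 9, length = 1, mean = 9/1 ≈ 9.000
  cycle 1 → 1: weight = 4, length = 1, mean = 4/1 ≈ 4.000
  cycle 2 → 2: weight = 2, length = 1, mean = 2/1 ≈ 2.000
  cycle 0 → 1 → 0: weight = 11, length = 2, mean = 11/2 ≈ 5.500
  cycle 0 → 2 → 0: weight = 6, length = 2, mean = 6/2 ≈ 3.000
  cycle 1 → 0 → 1: weight = 11, length = 2, mean = 11/2 ≈ 5.500
Minimum mean = 2.000, attained e.g. along the cycle 2 → 2 with weight 2 and length 1. So λ(A) = 2/1 = 2.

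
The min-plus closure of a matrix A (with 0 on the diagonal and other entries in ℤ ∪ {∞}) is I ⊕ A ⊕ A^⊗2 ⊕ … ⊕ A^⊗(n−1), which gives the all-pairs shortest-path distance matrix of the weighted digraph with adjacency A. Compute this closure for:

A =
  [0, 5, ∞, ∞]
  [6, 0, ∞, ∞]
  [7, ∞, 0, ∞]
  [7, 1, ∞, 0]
Closure =
  [0, 5, ∞, ∞]
  [6, 0, ∞, ∞]
  [7, 12, 0, ∞]
  [7, 1, ∞, 0]

This is the Floyd-Warshall all-pairs shortest-path computation. For each intermediate vertex k = 0, 1, …, 3, update dist[i][j] ← min(dist[i][j], dist[i][k] + dist[k][j]). The final matrix gives, for each (i, j), the minimum total weight of any directed path from i to j (possibly empty when i = j).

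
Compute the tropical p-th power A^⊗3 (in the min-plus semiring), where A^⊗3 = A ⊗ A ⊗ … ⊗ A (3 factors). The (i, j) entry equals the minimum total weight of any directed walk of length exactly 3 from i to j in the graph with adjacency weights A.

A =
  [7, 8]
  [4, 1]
A^⊗3 =
  [13, 10]
  [6, 3]

Each entry (A^⊗3)_ij equals the minimum over all length-3 walks i = v_0 → v_1 → … → v_3 = j of Σ_t A[v_t][v_{t+1}]. For example, for (i, j) = (0, 1) we minimise over 4 possible intermediate vertex sequences; the minimum is 10, attained along the walk 0 → 1 → 1 → 1.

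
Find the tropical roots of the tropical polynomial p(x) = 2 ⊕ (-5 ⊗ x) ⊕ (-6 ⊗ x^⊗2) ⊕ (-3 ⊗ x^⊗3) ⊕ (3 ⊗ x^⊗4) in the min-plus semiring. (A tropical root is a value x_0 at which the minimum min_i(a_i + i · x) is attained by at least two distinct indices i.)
Roots: {-6, -3, 1, 7}

Each tropical root is a break point of the lower envelope of the lines y = a_i + i · x (there are 5 lines, with slopes 0, 1, ..., 4). Only the lines that attain the minimum somewhere contribute to roots; other lines are dominated. Here the surviving (envelope) indices are i = 4, i = 3, i = 2, i = 1, i = 0.
Intersections between consecutive envelope lines give the roots: for adjacent envelope indices i < j the intersection is x = (a_i − a_j) / (j − i). Reading off the sorted break points: {-6, -3, 1, 7}.
Verification: at each break x_0, at least two indices attain the minimum of min_i(a_i + i · x_0).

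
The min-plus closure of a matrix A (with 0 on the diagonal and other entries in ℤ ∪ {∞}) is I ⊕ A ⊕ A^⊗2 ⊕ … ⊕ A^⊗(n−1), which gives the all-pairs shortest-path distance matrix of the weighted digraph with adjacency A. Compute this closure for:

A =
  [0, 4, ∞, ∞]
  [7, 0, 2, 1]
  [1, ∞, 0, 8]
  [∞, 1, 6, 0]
Closure =
  [0, 4, 6, 5]
  [3, 0, 2, 1]
  [1, 5, 0, 6]
  [4, 1, 3, 0]

This is the Floyd-Warshall all-pairs shortest-path computation. For each intermediate vertex k = 0, 1, …, 3, update dist[i][j] ← min(dist[i][j], dist[i][k] + dist[k][j]). The final matrix gives, for each (i, j), the minimum total weight of any directed path from i to j (possibly empty when i = j).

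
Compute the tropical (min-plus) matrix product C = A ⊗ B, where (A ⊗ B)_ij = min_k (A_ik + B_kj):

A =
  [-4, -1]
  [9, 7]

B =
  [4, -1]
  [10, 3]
A ⊗ B =
  [0, -5]
  [13, 8]

Apply the min-plus product entry-by-entry:
  C[0][0] = min over k of (A[0][0] + B[0][0] = -4 + 4 = 0, A[0][1] + B[1][0] = -1 + 10 = 9) = 0 (attained at k = 0)
  C[0][1] = min over k of (A[0][0] + B[0][1] = -4 + -1 = -5, A[0][1] + B[1][1] = -1 + 3 = 2) = -5 (attained at k = 0)
  C[1][0] = min over k of (A[1][0] + B[0][0] = 9 + 4 = 13, A[1][1] + B[1][0] = 7 + 10 = 17) = 13 (attained at k = 0)
  C[1][1] = min over k of (A[1][0] + B[0][1] = 9 + -1 = 8, A[1][1] + B[1][1] = 7 + 3 = 10) = 8 (attained at k = 0)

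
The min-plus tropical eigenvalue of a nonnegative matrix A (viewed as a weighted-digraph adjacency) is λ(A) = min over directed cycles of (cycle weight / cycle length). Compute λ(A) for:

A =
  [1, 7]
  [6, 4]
λ(A) = 1

Enumerate directed cycles and compute their means (weight / length). Sample:
  cycle 0 → 0: weight = 1, length = 1, mean = 1/1 ≈ 1.000
  cycle 1 → 1: weight = 4, length = 1, mean = 4/1 ≈ 4.000
  cycle 0 → 1 → 0: weight = 13, length = 2, mean = 13/2 ≈ 6.500
  cycle 1 → 0 → 1: weight = 13, length = 2, mean = 13/2 ≈ 6.500
Minimum mean = 1.000, attained e.g. along the cycle 0 → 0 with weight 1 and length 1. So λ(A) = 1/1 = 1.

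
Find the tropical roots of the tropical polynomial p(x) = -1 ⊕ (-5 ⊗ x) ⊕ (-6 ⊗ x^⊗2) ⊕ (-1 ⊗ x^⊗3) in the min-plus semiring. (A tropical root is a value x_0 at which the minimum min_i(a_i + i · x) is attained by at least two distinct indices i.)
Roots: {-5, 1, 4}

Each tropical root is a break point of the lower envelope of the lines y = a_i + i · x (there are 4 lines, with slopes 0, 1, ..., 3). Only the lines that attain the minimum somewhere contribute to roots; other lines are dominated. Here the surviving (envelope) indices are i = 3, i = 2, i = 1, i = 0.
Intersections between consecutive envelope lines give the roots: for adjacent envelope indices i < j the intersection is x = (a_i − a_j) / (j − i). Reading off the sorted break points: {-5, 1, 4}.
Verification: at each break x_0, at least two indices attain the minimum of min_i(a_i + i · x_0).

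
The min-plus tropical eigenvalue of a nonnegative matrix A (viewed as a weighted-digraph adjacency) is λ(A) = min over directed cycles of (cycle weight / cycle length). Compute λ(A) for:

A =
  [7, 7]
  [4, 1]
λ(A) = 1

Enumerate directed cycles and compute their means (weight / length). Sample:
  cycle 0 → 0: weight = 7, length = 1, mean = 7/1 ≈ 7.000
  cycle 1 → 1: weight = 1, length = 1, mean = 1/1 ≈ 1.000
  cycle 0 → 1 → 0: weight = 11, length = 2, mean = 11/2 ≈ 5.500
  cycle 1 → 0 → 1: weight = 11, length = 2, mean = 11/2 ≈ 5.500
Minimum mean = 1.000, attained e.g. along the cycle 1 → 1 with weight 1 and length 1. So λ(A) = 1/1 = 1.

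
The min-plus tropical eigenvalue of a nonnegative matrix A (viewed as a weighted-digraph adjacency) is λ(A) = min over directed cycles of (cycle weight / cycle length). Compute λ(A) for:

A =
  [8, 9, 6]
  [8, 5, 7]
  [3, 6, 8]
λ(A) = 9/2

Enumerate directed cycles and compute their means (weight / length). Sample:
  cycle 0 → 0: weight = 8, length = 1, mean = 8/1 ≈ 8.000
  cycle 1 → 1: weight = 5, length = 1, mean = 5/1 ≈ 5.000
  cycle 2 → 2: weight = 8, length = 1, mean = 8/1 ≈ 8.000
  cycle 0 → 1 → 0: weight = 17, length = 2, mean = 17/2 ≈ 8.500
  cycle 0 → 2 → 0: weight = 9, length = 2, mean = 9/2 ≈ 4.500
  cycle 1 → 0 → 1: weight = 17, length = 2, mean = 17/2 ≈ 8.500
Minimum mean = 4.500, attained e.g. along the cycle 0 → 2 → 0 with weight 9 and length 2. So λ(A) = 9/2 = 9/2.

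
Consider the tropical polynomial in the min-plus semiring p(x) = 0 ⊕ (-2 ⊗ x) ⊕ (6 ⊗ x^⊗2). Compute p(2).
p(2) = 0

A tropical monomial a ⊗ x^⊗i evaluates to a + i · x. Evaluating each term at x = 2:
  Term 0 contributes 0 + 0 · 2 = 0
  Term 1 contributes -2 + 1 · 2 = 0
  Term 2 contributes 6 + 2 · 2 = 10
p(2) = ⊕ of these = min[0, 0, 10] = 0.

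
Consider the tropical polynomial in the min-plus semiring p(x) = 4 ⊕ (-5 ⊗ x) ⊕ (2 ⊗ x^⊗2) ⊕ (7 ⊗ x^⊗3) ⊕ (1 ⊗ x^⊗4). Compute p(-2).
p(-2) = -7

A tropical monomial a ⊗ x^⊗i evaluates to a + i · x. Evaluating each term at x = -2:
  Term 0 contributes 4 + 0 · -2 = 4
  Term 1 contributes -5 + 1 · -2 = -7
  Term 2 contributes 2 + 2 · -2 = -2
  Term 3 contributes 7 + 3 · -2 = 1
  Term 4 contributes 1 + 4 · -2 = -7
p(-2) = ⊕ of these = min[4, -7, -2, 1, -7] = -7.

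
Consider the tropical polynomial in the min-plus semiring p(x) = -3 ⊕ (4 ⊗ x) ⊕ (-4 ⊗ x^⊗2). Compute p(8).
p(8) = -3

A tropical monomial a ⊗ x^⊗i evaluates to a + i · x. Evaluating each term at x = 8:
  Term 0 contributes -3 + 0 · 8 = -3
  Term 1 contributes 4 + 1 · 8 = 12
  Term 2 contributes -4 + 2 · 8 = 12
p(8) = ⊕ of these = min[-3, 12, 12] = -3.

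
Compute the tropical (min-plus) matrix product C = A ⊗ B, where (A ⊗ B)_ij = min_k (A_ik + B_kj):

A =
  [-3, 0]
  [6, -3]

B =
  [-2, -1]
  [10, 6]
A ⊗ B =
  [-5, -4]
  [4, 3]

Apply the min-plus product entry-by-entry:
  C[0][0] = min over k of (A[0][0] + B[0][0] = -3 + -2 = -5, A[0][1] + B[1][0] = 0 + 10 = 10) = -5 (attained at k = 0)
  C[0][1] = min over k of (A[0][0] + B[0][1] = -3 + -1 = -4, A[0][1] + B[1][1] = 0 + 6 = 6) = -4 (attained at k = 0)
  C[1][0] = min over k of (A[1][0] + B[0][0] = 6 + -2 = 4, A[1][1] + B[1][0] = -3 + 10 = 7) = 4 (attained at k = 0)
  C[1][1] = min over k of (A[1][0] + B[0][1] = 6 + -1 = 5, A[1][1] + B[1][1] = -3 + 6 = 3) = 3 (attained at k = 1)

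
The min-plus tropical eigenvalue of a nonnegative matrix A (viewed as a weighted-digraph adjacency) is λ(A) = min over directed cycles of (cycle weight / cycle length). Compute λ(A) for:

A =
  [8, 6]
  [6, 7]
λ(A) = 6

Enumerate directed cycles and compute their means (weight / length). Sample:
  cycle 0 → 0: weight = 8, length = 1, mean = 8/1 ≈ 8.000
  cycle 1 → 1: weight = 7, length = 1, mean = 7/1 ≈ 7.000
  cycle 0 → 1 → 0: weight = 12, length = 2, mean = 12/2 ≈ 6.000
  cycle 1 → 0 → 1: weight = 12, length = 2, mean = 12/2 ≈ 6.000
Minimum mean = 6.000, attained e.g. along the cycle 0 → 1 → 0 with weight 12 and length 2. So λ(A) = 12/2 = 6.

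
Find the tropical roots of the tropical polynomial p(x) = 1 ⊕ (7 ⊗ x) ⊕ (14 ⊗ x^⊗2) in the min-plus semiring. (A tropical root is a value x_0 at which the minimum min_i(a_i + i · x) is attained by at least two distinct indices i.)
Roots: {-7, -6}

Each tropical root is a break point of the lower envelope of the lines y = a_i + i · x (there are 3 lines, with slopes 0, 1, ..., 2). Only the lines that attain the minimum somewhere contribute to roots; other lines are dominated. Here the surviving (envelope) indices are i = 2, i = 1, i = 0.
Intersections between consecutive envelope lines give the roots: for adjacent envelope indices i < j the intersection is x = (a_i − a_j) / (j − i). Reading off the sorted break points: {-7, -6}.
Verification: at each break x_0, at least two indices attain the minimum of min_i(a_i + i · x_0).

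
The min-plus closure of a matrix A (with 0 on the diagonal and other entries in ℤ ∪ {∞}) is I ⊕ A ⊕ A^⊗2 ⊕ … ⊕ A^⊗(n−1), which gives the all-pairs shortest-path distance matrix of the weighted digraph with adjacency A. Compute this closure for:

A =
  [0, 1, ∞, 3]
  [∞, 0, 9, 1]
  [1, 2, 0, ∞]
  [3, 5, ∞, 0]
Closure =
  [0, 1, 10, 2]
  [4, 0, 9, 1]
  [1, 2, 0, 3]
  [3, 4, 13, 0]

This is the Floyd-Warshall all-pairs shortest-path computation. For each intermediate vertex k = 0, 1, …, 3, update dist[i][j] ← min(dist[i][j], dist[i][k] + dist[k][j]). The final matrix gives, for each (i, j), the minimum total weight of any directed path from i to j (possibly empty when i = j).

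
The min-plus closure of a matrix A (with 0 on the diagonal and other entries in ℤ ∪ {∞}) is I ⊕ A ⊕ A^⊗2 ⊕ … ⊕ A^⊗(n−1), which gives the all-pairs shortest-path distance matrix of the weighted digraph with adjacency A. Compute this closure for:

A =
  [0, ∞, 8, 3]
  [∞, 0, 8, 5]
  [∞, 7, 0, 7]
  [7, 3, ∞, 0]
Closure =
  [0, 6, 8, 3]
  [12, 0, 8, 5]
  [14, 7, 0, 7]
  [7, 3, 11, 0]

This is the Floyd-Warshall all-pairs shortest-path computation. For each intermediate vertex k = 0, 1, …, 3, update dist[i][j] ← min(dist[i][j], dist[i][k] + dist[k][j]). The final matrix gives, for each (i, j), the minimum total weight of any directed path from i to j (possibly empty when i = j).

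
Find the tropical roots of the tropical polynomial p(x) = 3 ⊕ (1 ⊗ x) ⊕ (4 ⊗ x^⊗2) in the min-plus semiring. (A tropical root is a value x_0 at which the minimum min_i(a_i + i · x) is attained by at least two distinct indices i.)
Roots: {-3, 2}

Each tropical root is a break point of the lower envelope of the lines y = a_i + i · x (there are 3 lines, with slopes 0, 1, ..., 2). Only the lines that attain the minimum somewhere contribute to roots; other lines are dominated. Here the surviving (envelope) indices are i = 2, i = 1, i = 0.
Intersections between consecutive envelope lines give the roots: for adjacent envelope indices i < j the intersection is x = (a_i − a_j) / (j − i). Reading off the sorted break points: {-3, 2}.
Verification: at each break x_0, at least two indices attain the minimum of min_i(a_i + i · x_0).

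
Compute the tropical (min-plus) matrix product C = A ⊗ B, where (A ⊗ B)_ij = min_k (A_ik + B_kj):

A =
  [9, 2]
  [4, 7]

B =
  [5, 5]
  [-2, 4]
A ⊗ B =
  [0, 6]
  [5, 9]

Apply the min-plus product entry-by-entry:
  C[0][0] = min over k of (A[0][0] + B[0][0] = 9 + 5 = 14, A[0][1] + B[1][0] = 2 + -2 = 0) = 0 (attained at k = 1)
  C[0][1] = min over k of (A[0][0] + B[0][1] = 9 + 5 = 14, A[0][1] + B[1][1] = 2 + 4 = 6) = 6 (attained at k = 1)
  C[1][0] = min over k of (A[1][0] + B[0][0] = 4 + 5 = 9, A[1][1] + B[1][0] = 7 + -2 = 5) = 5 (attained at k = 1)
  C[1][1] = min over k of (A[1][0] + B[0][1] = 4 + 5 = 9, A[1][1] + B[1][1] = 7 + 4 = 11) = 9 (attained at k = 0)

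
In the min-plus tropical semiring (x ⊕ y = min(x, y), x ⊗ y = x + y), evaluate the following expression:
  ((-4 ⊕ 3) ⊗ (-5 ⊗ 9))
((-4 ⊕ 3) ⊗ (-5 ⊗ 9)) = 0

Expand innermost to outermost. Recall ⊕ takes the minimum of its arguments and ⊗ takes their sum. Working out the expression ((-4 ⊕ 3) ⊗ (-5 ⊗ 9)) gives 0.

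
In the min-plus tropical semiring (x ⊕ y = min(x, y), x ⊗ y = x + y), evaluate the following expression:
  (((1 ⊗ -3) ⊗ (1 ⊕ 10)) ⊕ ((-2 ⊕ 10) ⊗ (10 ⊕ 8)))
(((1 ⊗ -3) ⊗ (1 ⊕ 10)) ⊕ ((-2 ⊕ 10) ⊗ (10 ⊕ 8))) = -1

Expand innermost to outermost. Recall ⊕ takes the minimum of its arguments and ⊗ takes their sum. Working out the expression (((1 ⊗ -3) ⊗ (1 ⊕ 10)) ⊕ ((-2 ⊕ 10) ⊗ (10 ⊕ 8))) gives -1.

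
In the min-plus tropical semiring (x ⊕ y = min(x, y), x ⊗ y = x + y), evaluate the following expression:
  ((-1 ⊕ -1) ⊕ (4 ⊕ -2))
((-1 ⊕ -1) ⊕ (4 ⊕ -2)) = -2

Expand innermost to outermost. Recall ⊕ takes the minimum of its arguments and ⊗ takes their sum. Working out the expression ((-1 ⊕ -1) ⊕ (4 ⊕ -2)) gives -2.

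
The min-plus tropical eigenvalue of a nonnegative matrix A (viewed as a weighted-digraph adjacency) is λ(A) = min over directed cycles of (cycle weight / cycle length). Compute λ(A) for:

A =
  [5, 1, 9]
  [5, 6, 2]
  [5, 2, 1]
λ(A) = 1

Enumerate directed cycles and compute their means (weight / length). Sample:
  cycle 0 → 0: weight = 5, length = 1, mean = 5/1 ≈ 5.000
  cycle 1 → 1: weight = 6, length = 1, mean = 6/1 ≈ 6.000
  cycle 2 → 2: weight = 1, length = 1, mean = 1/1 ≈ 1.000
  cycle 0 → 1 → 0: weight = 6, length = 2, mean = 6/2 ≈ 3.000
  cycle 0 → 2 → 0: weight = 14, length = 2, mean = 14/2 ≈ 7.000
  cycle 1 → 0 → 1: weight = 6, length = 2, mean = 6/2 ≈ 3.000
Minimum mean = 1.000, attained e.g. along the cycle 2 → 2 with weight 1 and length 1. So λ(A) = 1/1 = 1.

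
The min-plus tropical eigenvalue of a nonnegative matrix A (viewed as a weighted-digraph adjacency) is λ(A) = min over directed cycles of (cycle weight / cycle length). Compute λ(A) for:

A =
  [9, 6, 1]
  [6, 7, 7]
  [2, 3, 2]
λ(A) = 3/2

Enumerate directed cycles and compute their means (weight / length). Sample:
  cycle 0 → 0: weight = 9, length = 1, mean = 9/1 ≈ 9.000
  cycle 1 → 1: weight = 7, length = 1, mean = 7/1 ≈ 7.000
  cycle 2 → 2: weight = 2, length = 1, mean = 2/1 ≈ 2.000
  cycle 0 → 1 → 0: weight = 12, length = 2, mean = 12/2 ≈ 6.000
  cycle 0 → 2 → 0: weight = 3, length = 2, mean = 3/2 ≈ 1.500
  cycle 1 → 0 → 1: weight = 12, length = 2, mean = 12/2 ≈ 6.000
Minimum mean = 1.500, attained e.g. along the cycle 0 → 2 → 0 with weight 3 and length 2. So λ(A) = 3/2 = 3/2.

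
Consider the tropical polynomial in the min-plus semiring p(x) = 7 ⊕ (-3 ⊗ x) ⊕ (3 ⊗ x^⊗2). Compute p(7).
p(7) = 4

A tropical monomial a ⊗ x^⊗i evaluates to a + i · x. Evaluating each term at x = 7:
  Term 0 contributes 7 + 0 · 7 = 7
  Term 1 contributes -3 + 1 · 7 = 4
  Term 2 contributes 3 + 2 · 7 = 17
p(7) = ⊕ of these = min[7, 4, 17] = 4.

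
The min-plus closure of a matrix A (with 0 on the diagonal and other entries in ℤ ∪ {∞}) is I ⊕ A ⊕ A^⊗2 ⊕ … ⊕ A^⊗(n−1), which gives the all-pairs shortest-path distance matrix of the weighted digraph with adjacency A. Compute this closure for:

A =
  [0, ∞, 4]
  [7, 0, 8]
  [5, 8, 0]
Closure =
  [0, 12, 4]
  [7, 0, 8]
  [5, 8, 0]

This is the Floyd-Warshall all-pairs shortest-path computation. For each intermediate vertex k = 0, 1, …, 2, update dist[i][j] ← min(dist[i][j], dist[i][k] + dist[k][j]). The final matrix gives, for each (i, j), the minimum total weight of any directed path from i to j (possibly empty when i = j).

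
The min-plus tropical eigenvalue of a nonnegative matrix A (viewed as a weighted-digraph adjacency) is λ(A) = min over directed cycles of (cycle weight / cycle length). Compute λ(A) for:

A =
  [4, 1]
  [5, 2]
λ(A) = 2

Enumerate directed cycles and compute their means (weight / length). Sample:
  cycle 0 → 0: weight = 4, length = 1, mean = 4/1 ≈ 4.000
  cycle 1 → 1: weight = 2, length = 1, mean = 2/1 ≈ 2.000
  cycle 0 → 1 → 0: weight = 6, length = 2, mean = 6/2 ≈ 3.000
  cycle 1 → 0 → 1: weight = 6, length = 2, mean = 6/2 ≈ 3.000
Minimum mean = 2.000, attained e.g. along the cycle 1 → 1 with weight 2 and length 1. So λ(A) = 2/1 = 2.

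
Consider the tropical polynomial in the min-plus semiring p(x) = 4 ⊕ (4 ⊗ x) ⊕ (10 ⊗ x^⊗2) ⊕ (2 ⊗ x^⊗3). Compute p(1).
p(1) = 4

A tropical monomial a ⊗ x^⊗i evaluates to a + i · x. Evaluating each term at x = 1:
  Term 0 contributes 4 + 0 · 1 = 4
  Term 1 contributes 4 + 1 · 1 = 5
  Term 2 contributes 10 + 2 · 1 = 12
  Term 3 contributes 2 + 3 · 1 = 5
p(1) = ⊕ of these = min[4, 5, 12, 5] = 4.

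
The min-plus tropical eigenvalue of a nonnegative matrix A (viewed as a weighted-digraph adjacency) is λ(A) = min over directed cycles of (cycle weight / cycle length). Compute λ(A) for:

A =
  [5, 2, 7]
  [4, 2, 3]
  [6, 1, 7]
λ(A) = 2

Enumerate directed cycles and compute their means (weight / length). Sample:
  cycle 0 → 0: weight = 5, length = 1, mean = 5/1 ≈ 5.000
  cycle 1 → 1: weight = 2, length = 1, mean = 2/1 ≈ 2.000
  cycle 2 → 2: weight = 7, length = 1, mean = 7/1 ≈ 7.000
  cycle 0 → 1 → 0: weight = 6, length = 2, mean = 6/2 ≈ 3.000
  cycle 0 → 2 → 0: weight = 13, length = 2, mean = 13/2 ≈ 6.500
  cycle 1 → 0 → 1: weight = 6, length = 2, mean = 6/2 ≈ 3.000
Minimum mean = 2.000, attained e.g. along the cycle 1 → 1 with weight 2 and length 1. So λ(A) = 2/1 = 2.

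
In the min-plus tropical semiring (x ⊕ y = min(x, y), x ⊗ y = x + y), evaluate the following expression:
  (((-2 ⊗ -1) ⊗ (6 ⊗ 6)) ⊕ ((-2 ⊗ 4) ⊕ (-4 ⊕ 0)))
(((-2 ⊗ -1) ⊗ (6 ⊗ 6)) ⊕ ((-2 ⊗ 4) ⊕ (-4 ⊕ 0))) = -4

Expand innermost to outermost. Recall ⊕ takes the minimum of its arguments and ⊗ takes their sum. Working out the expression (((-2 ⊗ -1) ⊗ (6 ⊗ 6)) ⊕ ((-2 ⊗ 4) ⊕ (-4 ⊕ 0))) gives -4.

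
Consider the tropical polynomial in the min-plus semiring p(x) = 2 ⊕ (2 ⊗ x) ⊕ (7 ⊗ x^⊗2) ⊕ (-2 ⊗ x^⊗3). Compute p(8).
p(8) = 2

A tropical monomial a ⊗ x^⊗i evaluates to a + i · x. Evaluating each term at x = 8:
  Term 0 contributes 2 + 0 · 8 = 2
  Term 1 contributes 2 + 1 · 8 = 10
  Term 2 contributes 7 + 2 · 8 = 23
  Term 3 contributes -2 + 3 · 8 = 22
p(8) = ⊕ of these = min[2, 10, 23, 22] = 2.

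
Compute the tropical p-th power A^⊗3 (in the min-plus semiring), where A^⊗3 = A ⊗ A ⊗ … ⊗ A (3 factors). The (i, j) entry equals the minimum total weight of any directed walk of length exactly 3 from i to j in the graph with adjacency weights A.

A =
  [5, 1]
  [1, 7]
A^⊗3 =
  [7, 3]
  [3, 7]

Each entry (A^⊗3)_ij equals the minimum over all length-3 walks i = v_0 → v_1 → … → v_3 = j of Σ_t A[v_t][v_{t+1}]. For example, for (i, j) = (0, 1) we minimise over 4 possible intermediate vertex sequences; the minimum is 3, attained along the walk 0 → 1 → 0 → 1.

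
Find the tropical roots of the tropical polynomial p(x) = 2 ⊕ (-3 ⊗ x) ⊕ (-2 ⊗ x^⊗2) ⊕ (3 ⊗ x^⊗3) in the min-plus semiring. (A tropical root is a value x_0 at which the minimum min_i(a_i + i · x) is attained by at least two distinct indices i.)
Roots: {-5, -1, 5}

Each tropical root is a break point of the lower envelope of the lines y = a_i + i · x (there are 4 lines, with slopes 0, 1, ..., 3). Only the lines that attain the minimum somewhere contribute to roots; other lines are dominated. Here the surviving (envelope) indices are i = 3, i = 2, i = 1, i = 0.
Intersections between consecutive envelope lines give the roots: for adjacent envelope indices i < j the intersection is x = (a_i − a_j) / (j − i). Reading off the sorted break points: {-5, -1, 5}.
Verification: at each break x_0, at least two indices attain the minimum of min_i(a_i + i · x_0).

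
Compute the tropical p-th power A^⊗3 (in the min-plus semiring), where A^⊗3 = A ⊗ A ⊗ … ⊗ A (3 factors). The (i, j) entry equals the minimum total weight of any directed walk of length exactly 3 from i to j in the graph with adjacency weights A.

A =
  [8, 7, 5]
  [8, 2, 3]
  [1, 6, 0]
A^⊗3 =
  [6, 11, 5]
  [4, 6, 3]
  [1, 6, 0]

Each entry (A^⊗3)_ij equals the minimum over all length-3 walks i = v_0 → v_1 → … → v_3 = j of Σ_t A[v_t][v_{t+1}]. For example, for (i, j) = (0, 2) we minimise over 9 possible intermediate vertex sequences; the minimum is 5, attained along the walk 0 → 2 → 2 → 2.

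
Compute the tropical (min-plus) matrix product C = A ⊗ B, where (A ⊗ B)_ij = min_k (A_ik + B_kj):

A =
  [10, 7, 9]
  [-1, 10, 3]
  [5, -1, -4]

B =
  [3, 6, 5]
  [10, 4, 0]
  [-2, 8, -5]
A ⊗ B =
  [7, 11, 4]
  [1, 5, -2]
  [-6, 3, -9]

Apply the min-plus product entry-by-entry:
  C[0][0] = min over k of (A[0][0] + B[0][0] = 10 + 3 = 13, A[0][1] + B[1][0] = 7 + 10 = 17, A[0][2] + B[2][0] = 9 + -2 = 7) = 7 (attained at k = 2)
  C[0][1] = min over k of (A[0][0] + B[0][1] = 10 + 6 = 16, A[0][1] + B[1][1] = 7 + 4 = 11, A[0][2] + B[2][1] = 9 + 8 = 17) = 11 (attained at k = 1)
  C[0][2] = min over k of (A[0][0] + B[0][2] = 10 + 5 = 15, A[0][1] + B[1][2] = 7 + 0 = 7, A[0][2] + B[2][2] = 9 + -5 = 4) = 4 (attained at k = 2)
  C[1][0] = min over k of (A[1][0] + B[0][0] = -1 + 3 = 2, A[1][1] + B[1][0] = 10 + 10 = 20, A[1][2] + B[2][0] = 3 + -2 = 1) = 1 (attained at k = 2)
  C[1][1] = min over k of (A[1][0] + B[0][1] = -1 + 6 = 5, A[1][1] + B[1][1] = 10 + 4 = 14, A[1][2] + B[2][1] = 3 + 8 = 11) = 5 (attained at k = 0)
  C[1][2] = min over k of (A[1][0] + B[0][2] = -1 + 5 = 4, A[1][1] + B[1][2] = 10 + 0 = 10, A[1][2] + B[2][2] = 3 + -5 = -2) = -2 (attained at k = 2)
  C[2][0] = min over k of (A[2][0] + B[0][0] = 5 + 3 = 8, A[2][1] + B[1][0] = -1 + 10 = 9, A[2][2] + B[2][0] = -4 + -2 = -6) = -6 (attained at k = 2)
  C[2][1] = min over k of (A[2][0] + B[0][1] = 5 + 6 = 11, A[2][1] + B[1][1] = -1 + 4 = 3, A[2][2] + B[2][1] = -4 + 8 = 4) = 3 (attained at k = 1)
  C[2][2] = min over k of (A[2][0] + B[0][2] = 5 + 5 = 10, A[2][1] + B[1][2] = -1 + 0 = -1, A[2][2] + B[2][2] = -4 + -5 = -9) = -9 (attained at k = 2)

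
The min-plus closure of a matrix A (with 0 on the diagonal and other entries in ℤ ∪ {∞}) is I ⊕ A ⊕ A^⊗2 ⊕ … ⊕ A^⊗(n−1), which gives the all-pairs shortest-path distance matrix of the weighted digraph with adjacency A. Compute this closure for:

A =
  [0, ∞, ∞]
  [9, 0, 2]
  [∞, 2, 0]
Closure =
  [0, ∞, ∞]
  [9, 0, 2]
  [11, 2, 0]

This is the Floyd-Warshall all-pairs shortest-path computation. For each intermediate vertex k = 0, 1, …, 2, update dist[i][j] ← min(dist[i][j], dist[i][k] + dist[k][j]). The final matrix gives, for each (i, j), the minimum total weight of any directed path from i to j (possibly empty when i = j).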